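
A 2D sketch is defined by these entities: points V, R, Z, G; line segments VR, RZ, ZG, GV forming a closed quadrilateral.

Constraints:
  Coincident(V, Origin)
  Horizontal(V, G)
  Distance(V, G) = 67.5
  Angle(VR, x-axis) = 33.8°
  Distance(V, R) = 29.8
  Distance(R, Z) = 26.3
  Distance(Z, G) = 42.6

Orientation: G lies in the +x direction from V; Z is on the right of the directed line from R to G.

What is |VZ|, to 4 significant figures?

27.76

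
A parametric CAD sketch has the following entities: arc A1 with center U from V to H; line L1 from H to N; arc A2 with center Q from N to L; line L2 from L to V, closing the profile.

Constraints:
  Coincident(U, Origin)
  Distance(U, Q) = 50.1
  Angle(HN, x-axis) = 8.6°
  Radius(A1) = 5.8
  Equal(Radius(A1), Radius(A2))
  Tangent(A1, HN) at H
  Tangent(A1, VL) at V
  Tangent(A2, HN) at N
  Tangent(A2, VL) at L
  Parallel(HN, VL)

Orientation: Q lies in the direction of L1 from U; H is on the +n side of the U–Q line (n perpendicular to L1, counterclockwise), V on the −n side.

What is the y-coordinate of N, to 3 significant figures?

13.2

The slot axis is L1's direction at 8.6°, so u = (cos 8.6°, sin 8.6°) = (0.989, 0.150) and n = (−sin 8.6°, cos 8.6°) = (-0.150, 0.989). U is at the origin and Q lies 50.1 along u from U, so Q = 50.1·u = (49.5, 7.49). Tangency of A1 to both parallel lines with radius 5.8 puts H and V at U ± 5.8·n: H = (-0.867, 5.73), V = (0.867, -5.73). Equal radii place N and L the same way about Q: N = Q + 5.8·n = (48.7, 13.2), L = Q − 5.8·n = (50.4, 1.76). So N.y = 13.2.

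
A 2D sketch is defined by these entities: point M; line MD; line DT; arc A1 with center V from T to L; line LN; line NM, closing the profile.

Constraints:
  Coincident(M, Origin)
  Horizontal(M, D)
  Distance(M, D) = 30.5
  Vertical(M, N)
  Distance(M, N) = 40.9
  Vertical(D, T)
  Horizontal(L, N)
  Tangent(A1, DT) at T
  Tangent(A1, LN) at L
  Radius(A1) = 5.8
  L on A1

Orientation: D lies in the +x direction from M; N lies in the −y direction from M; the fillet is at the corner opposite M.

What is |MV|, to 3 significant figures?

42.9

MN is vertical with |MN| = 40.9 and N on the −y side, so N = (0.00, -40.9). The virtual corner opposite M is at (30.5, -40.9). The tangent condition forces VT to be normal to DT and since A1 is tangent to LN there, VL ⟂ LN, with radius 5.8, so the center V sits 5.8 in from both sides at V = (24.7, -35.1). Then |MV| = |V − M| = 42.9.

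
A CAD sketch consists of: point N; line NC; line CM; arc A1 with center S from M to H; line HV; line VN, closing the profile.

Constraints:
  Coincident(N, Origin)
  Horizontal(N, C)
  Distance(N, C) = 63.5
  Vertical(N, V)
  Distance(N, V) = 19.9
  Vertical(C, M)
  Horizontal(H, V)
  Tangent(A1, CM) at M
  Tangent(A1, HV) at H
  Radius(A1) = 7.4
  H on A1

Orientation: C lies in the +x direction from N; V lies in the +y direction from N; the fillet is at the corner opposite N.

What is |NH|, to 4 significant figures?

59.52

N is at the origin; NC is horizontal with |NC| = 63.5 and C on the +x side, so C = (63.50, 0.000). NV is vertical with |NV| = 19.9 and V on the +y side, so V = (0.000, 19.90). The virtual corner opposite N is at (63.50, 19.90). The tangent condition forces SM to be normal to CM and tangency of A1 to HV means the radius SH is perpendicular to HV, with radius 7.4, so the center S sits 7.4 in from both sides at S = (56.10, 12.50). That places the tangent points at M = (63.50, 12.50) on CM and H = (56.10, 19.90) on HV. Then |NH| = |H − N| = 59.52.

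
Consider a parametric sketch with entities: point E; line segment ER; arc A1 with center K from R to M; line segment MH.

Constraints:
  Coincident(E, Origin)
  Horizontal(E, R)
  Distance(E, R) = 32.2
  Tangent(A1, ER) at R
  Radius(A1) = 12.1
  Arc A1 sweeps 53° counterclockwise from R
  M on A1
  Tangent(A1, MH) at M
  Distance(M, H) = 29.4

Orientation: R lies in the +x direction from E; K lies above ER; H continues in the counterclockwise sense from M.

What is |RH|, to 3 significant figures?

39.4

E is at the origin; E and R share the same y with |ER| = 32.2 and R on the +x side, so R = (32.2, 0.00). Tangency of A1 to ER means the radius KR is perpendicular to ER, so K = R + (0, 12.1) = (32.2, 12.1). On A1, R sits at bearing -90° from K; a 53° counterclockwise sweep puts M at bearing -37°, so M = K + 12.1·(cos -37°, sin -37°) = (41.9, 4.82). The tangent condition forces KM to be normal to MH, so MH runs along (−sin -37°, cos -37°); with |MH| = 29.4, H = (59.6, 28.3). Then |RH| = |H − R| = 39.4.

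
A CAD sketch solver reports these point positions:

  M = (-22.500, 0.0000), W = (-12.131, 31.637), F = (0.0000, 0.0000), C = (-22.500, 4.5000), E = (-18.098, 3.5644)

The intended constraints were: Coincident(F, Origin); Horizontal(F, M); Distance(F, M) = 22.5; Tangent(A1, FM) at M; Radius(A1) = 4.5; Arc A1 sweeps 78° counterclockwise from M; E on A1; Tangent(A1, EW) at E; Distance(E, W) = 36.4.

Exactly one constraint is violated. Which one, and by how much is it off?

Distance(E, W) = 36.4 — off by 7.70.

F = (0.00, 0.00) ✓; F.y = 0.00, M.y = 0.00 ✓; |FM| = 22.50 ✓; ∠(CM, MF) = 90.00° ✓; |CM| = 4.500 ✓; bearing(C→E) − bearing(C→M) = 78.00° ✓; |CE| = 4.500 ✓; ∠(CE, EW) = 90.00° ✓; |EW| = 28.70 ✗.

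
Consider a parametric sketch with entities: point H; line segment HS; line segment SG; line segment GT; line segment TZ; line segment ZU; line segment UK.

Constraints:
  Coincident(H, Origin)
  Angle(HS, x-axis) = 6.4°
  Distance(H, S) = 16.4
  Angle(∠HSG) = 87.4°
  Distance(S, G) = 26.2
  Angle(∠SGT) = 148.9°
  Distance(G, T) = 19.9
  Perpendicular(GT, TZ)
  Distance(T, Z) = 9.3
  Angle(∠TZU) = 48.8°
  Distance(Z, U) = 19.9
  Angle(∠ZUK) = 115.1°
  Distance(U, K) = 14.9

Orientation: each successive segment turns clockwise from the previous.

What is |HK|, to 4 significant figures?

50.53

H is at the origin; HS runs at 6.4° with length 16.4, so S = (16.30, 1.828). ∠HSG = 87.4° gives SG at -86.20° from the x-axis; with |SG| = 26.2, G = (18.03, -24.31). ∠SGT = 148.9° gives GT at -117.3° from the x-axis; with |GT| = 19.9, T = (8.907, -42.00). GT is perpendicular to TZ, so TZ runs at 152.7°; with |TZ| = 9.3, Z = (0.6429, -37.73). ∠TZU = 48.8° gives ZU at 21.50° from the x-axis; with |ZU| = 19.9, U = (19.16, -30.44). ∠ZUK = 115.1° gives UK at -43.40° from the x-axis; with |UK| = 14.9, K = (29.98, -40.68). Then |HK| = |K − H| = 50.53.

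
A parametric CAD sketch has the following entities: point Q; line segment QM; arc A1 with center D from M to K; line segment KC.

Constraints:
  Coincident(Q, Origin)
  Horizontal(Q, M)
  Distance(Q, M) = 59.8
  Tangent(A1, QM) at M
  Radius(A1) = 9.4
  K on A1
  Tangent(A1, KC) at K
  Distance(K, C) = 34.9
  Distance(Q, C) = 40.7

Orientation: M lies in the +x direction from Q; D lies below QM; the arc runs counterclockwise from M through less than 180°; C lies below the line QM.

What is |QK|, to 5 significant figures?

53.020

Q is at the origin; QM is horizontal with |QM| = 59.8 and M on the +x side, so M = (59.800, 0.0000). Tangency of A1 to QM means the radius DM is perpendicular to QM, so D = M + (0, -9.4) = (59.800, -9.4000). Since DK ⟂ KC (tangency), |DC| = √(9.4² + 34.9²) = 36.144 regardless of where K sits on A1. So C lies on both circle(Q, 40.7) and circle(D, 36.144); the below-QM intersection is C = (29.092, -28.463). K is the foot of the tangent from C: K = (52.936, -2.9779).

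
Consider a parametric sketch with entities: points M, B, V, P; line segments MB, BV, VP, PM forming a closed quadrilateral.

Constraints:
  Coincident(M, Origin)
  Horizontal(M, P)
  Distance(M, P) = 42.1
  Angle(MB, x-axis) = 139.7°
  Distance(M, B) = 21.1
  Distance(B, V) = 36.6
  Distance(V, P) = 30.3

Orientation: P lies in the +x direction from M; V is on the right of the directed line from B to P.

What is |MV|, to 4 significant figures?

15.57

Checks: |BV| = 36.60 ✓; |VP| = 30.30 ✓.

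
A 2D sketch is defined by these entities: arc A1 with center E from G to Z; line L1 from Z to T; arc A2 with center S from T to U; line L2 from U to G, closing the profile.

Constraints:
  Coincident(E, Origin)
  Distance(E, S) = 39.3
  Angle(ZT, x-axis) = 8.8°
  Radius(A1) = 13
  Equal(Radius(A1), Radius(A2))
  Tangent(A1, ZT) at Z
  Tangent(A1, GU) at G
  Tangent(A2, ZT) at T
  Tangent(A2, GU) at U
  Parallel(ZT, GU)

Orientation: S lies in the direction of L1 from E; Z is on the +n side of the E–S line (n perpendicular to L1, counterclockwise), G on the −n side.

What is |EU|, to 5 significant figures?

41.394

Tangency of A1 to both parallel lines with radius 13.0 puts Z and G at E ± 13.0·n: Z = (-1.9888, 12.847), G = (1.9888, -12.847). Equal radii place T and U the same way about S: T = S + 13.0·n = (36.849, 18.859), U = S − 13.0·n = (40.826, -6.8346). Then |EU| = |U − E| = 41.394.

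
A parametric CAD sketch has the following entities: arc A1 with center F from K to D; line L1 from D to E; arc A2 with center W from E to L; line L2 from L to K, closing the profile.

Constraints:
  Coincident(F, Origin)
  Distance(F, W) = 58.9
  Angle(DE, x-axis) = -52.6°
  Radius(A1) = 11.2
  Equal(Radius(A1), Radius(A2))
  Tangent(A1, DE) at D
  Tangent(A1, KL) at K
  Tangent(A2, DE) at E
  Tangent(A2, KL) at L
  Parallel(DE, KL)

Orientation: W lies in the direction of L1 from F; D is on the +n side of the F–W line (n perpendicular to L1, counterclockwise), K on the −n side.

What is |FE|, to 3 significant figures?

60.0

Tangency of A1 to both parallel lines with radius 11.2 puts D and K at F ± 11.2·n: D = (8.90, 6.80), K = (-8.90, -6.80). Equal radii place E and L the same way about W: E = W + 11.2·n = (44.7, -40.0), L = W − 11.2·n = (26.9, -53.6). Then |FE| = |E − F| = 60.0.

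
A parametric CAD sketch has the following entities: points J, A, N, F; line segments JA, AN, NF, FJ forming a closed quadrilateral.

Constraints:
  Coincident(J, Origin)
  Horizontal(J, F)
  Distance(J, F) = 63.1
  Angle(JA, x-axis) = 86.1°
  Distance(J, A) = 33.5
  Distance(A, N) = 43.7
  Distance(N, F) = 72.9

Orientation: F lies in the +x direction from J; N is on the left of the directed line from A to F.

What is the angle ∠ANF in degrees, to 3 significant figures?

67.8°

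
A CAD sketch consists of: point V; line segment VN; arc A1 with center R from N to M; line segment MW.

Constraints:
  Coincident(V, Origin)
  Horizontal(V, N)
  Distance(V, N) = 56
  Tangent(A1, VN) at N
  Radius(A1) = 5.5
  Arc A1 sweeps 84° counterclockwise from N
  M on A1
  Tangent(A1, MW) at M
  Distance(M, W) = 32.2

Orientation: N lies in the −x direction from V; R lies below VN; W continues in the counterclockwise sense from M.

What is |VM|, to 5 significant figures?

61.667

V is at the origin; VN is horizontal with |VN| = 56.0 and N on the −x side, so N = (-56.000, 0.0000). The tangent condition forces RN to be normal to VN, so R = N + (0, -5.5) = (-56.000, -5.5000). On A1, N sits at bearing 90° from R; an 84° counterclockwise sweep puts M at bearing 174°, so M = R + 5.5·(cos 174°, sin 174°) = (-61.470, -4.9251). Then |VM| = |M − V| = 61.667.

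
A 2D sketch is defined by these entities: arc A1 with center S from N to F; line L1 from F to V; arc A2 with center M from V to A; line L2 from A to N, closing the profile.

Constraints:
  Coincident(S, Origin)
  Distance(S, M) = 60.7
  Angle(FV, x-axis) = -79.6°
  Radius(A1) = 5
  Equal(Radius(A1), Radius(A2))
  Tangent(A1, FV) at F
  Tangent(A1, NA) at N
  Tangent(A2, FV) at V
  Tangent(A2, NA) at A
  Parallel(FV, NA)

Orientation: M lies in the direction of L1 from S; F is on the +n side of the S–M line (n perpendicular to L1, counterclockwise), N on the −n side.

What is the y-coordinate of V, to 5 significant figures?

-58.800

The slot axis is L1's direction at -79.6°, so u = (cos -79.6°, sin -79.6°) = (0.18052, -0.98357) and n = (−sin -79.6°, cos -79.6°) = (0.98357, 0.18052). S is at the origin and M lies 60.7 along u from S, so M = 60.7·u = (10.958, -59.703). Tangency of A1 to both parallel lines with radius 5.0 puts F and N at S ± 5.0·n: F = (4.9179, 0.90260), N = (-4.9179, -0.90260). Equal radii place V and A the same way about M: V = M + 5.0·n = (15.875, -58.800), A = M − 5.0·n = (6.0397, -60.605). So V.y = -58.800.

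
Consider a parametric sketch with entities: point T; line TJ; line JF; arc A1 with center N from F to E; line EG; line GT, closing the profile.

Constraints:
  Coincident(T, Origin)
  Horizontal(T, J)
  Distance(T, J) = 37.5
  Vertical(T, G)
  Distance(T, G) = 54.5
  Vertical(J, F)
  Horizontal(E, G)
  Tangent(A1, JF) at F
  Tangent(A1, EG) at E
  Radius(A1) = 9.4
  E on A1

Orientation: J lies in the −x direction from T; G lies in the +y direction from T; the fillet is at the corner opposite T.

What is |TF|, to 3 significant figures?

58.7

The virtual corner opposite T is at (-37.5, 54.5). A1 meets JF tangentially, so NF is at right angles to JF and tangency of A1 to EG means the radius NE is perpendicular to EG, with radius 9.4, so the center N sits 9.4 in from both sides at N = (-28.1, 45.1). That places the tangent points at F = (-37.5, 45.1) on JF and E = (-28.1, 54.5) on EG. Then |TF| = |F − T| = 58.7.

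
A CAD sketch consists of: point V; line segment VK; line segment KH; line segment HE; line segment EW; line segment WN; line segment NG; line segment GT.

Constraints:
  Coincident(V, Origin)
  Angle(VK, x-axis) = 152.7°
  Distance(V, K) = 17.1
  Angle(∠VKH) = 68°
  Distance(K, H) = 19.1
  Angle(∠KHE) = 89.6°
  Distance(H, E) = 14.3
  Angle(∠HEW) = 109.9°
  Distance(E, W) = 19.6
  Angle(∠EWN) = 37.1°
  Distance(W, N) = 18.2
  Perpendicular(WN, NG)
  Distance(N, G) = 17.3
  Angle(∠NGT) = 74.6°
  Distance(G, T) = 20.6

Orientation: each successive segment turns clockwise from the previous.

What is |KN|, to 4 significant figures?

11.96

V is at the origin; VK runs at 152.7° with length 17.1, so K = (-15.20, 7.843). ∠VKH = 68.0° gives KH at 40.70° from the x-axis; with |KH| = 19.1, H = (-0.7150, 20.30). ∠KHE = 89.6° gives HE at -49.70° from the x-axis; with |HE| = 14.3, E = (8.534, 9.392). ∠HEW = 109.9° gives EW at -119.8° from the x-axis; with |EW| = 19.6, W = (-1.207, -7.616). ∠EWN = 37.1° gives WN at 97.30° from the x-axis; with |WN| = 18.2, N = (-3.519, 10.44). Then |KN| = |N − K| = 11.96.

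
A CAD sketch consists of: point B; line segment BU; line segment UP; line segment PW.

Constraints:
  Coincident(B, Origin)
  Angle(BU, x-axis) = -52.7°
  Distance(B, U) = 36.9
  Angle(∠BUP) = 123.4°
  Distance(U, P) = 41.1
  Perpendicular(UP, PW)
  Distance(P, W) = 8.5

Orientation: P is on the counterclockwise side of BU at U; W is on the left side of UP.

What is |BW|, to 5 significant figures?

65.338

B is at the origin; BU runs at -52.7° with length 36.9, so U = 36.9·(cos -52.7°, sin -52.7°) = (22.361, -29.353). ∠BUP = 123.4°, so UP runs at -52.7° + (180° − 123.4°) = 3.9000° from the x-axis; with |UP| = 41.1, P = U + 41.1·(cos 3.9000°, sin 3.9000°) = (63.366, -26.558). The perpendicularity gives PW at right angles to UP; with |PW| = 8.5 on the left of UP, W = P + 8.5·(-0.068015, 0.99768) = (62.788, -18.077). Then |BW| = |W − B| = 65.338.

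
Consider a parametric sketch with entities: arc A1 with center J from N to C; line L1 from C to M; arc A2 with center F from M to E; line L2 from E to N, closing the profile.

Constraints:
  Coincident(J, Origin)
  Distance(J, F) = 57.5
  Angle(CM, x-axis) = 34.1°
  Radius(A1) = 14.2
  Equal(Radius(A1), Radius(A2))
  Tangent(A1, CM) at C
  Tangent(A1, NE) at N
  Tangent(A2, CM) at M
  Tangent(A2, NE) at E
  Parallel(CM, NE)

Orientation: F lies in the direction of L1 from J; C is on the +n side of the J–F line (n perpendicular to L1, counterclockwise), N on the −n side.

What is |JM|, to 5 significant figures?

59.227

Tangency of A1 to both parallel lines with radius 14.2 puts C and N at J ± 14.2·n: C = (-7.9611, 11.758), N = (7.9611, -11.758). Equal radii place M and E the same way about F: M = F + 14.2·n = (39.652, 43.995), E = F − 14.2·n = (55.575, 20.478). Then |JM| = |M − J| = 59.227.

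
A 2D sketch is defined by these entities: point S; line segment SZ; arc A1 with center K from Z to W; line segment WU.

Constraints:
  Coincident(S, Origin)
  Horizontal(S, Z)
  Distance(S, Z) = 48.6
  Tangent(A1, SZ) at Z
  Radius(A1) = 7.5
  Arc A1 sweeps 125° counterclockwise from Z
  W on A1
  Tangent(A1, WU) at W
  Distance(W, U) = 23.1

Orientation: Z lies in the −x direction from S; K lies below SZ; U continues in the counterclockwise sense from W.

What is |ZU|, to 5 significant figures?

31.535

S is at the origin; S and Z share the same y with |SZ| = 48.6 and Z on the −x side, so Z = (-48.600, 0.0000). Tangency of A1 to SZ means the radius KZ is perpendicular to SZ, so K = Z + (0, -7.5) = (-48.600, -7.5000). On A1, Z sits at bearing 90° from K; a 125° counterclockwise sweep puts W at bearing 215°, so W = K + 7.5·(cos 215°, sin 215°) = (-54.744, -11.802). Since A1 is tangent to WU there, KW ⟂ WU, so WU runs along (−sin 215°, cos 215°); with |WU| = 23.1, U = (-41.494, -30.724). Then |ZU| = |U − Z| = 31.535.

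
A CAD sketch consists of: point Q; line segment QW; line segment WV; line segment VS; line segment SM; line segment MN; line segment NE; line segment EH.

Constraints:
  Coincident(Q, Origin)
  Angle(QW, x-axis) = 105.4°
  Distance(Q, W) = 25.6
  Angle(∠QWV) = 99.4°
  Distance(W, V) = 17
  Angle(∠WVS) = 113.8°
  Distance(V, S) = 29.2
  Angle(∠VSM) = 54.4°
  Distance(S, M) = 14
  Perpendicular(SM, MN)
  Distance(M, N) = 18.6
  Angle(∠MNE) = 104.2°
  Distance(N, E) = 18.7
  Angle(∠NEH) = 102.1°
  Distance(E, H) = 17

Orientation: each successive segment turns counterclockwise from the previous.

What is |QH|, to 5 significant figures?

46.172

∠MNE = 104.2° gives NE at -176.40° from the x-axis; with |NE| = 18.7, E = (-43.651, 15.917). ∠NEH = 102.1° gives EH at -98.500° from the x-axis; with |EH| = 17.0, H = (-46.163, -0.89643). Then |QH| = |H − Q| = 46.172.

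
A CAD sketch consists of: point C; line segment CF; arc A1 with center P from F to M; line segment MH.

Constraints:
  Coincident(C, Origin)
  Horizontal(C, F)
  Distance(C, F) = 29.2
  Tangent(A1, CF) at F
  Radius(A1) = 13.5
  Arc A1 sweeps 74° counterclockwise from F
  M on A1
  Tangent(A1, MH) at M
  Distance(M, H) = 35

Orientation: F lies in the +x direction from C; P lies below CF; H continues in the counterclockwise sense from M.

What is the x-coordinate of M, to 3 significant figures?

16.2

C is at the origin; C and F share the same y with |CF| = 29.2 and F on the +x side, so F = (29.2, 0.00). The tangent condition forces PF to be normal to CF, so P = F + (0, -13.5) = (29.2, -13.5). On A1, F sits at bearing 90° from P; a 74° counterclockwise sweep puts M at bearing 164°, so M = P + 13.5·(cos 164°, sin 164°) = (16.2, -9.78). So M.x = 16.2.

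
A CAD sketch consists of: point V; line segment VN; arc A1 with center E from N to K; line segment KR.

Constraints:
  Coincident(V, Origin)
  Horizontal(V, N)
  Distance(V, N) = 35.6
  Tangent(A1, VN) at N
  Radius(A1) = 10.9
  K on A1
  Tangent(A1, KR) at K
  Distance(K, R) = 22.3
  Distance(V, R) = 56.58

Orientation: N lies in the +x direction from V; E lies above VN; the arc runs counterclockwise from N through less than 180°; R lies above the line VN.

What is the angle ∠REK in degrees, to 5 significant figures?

63.951°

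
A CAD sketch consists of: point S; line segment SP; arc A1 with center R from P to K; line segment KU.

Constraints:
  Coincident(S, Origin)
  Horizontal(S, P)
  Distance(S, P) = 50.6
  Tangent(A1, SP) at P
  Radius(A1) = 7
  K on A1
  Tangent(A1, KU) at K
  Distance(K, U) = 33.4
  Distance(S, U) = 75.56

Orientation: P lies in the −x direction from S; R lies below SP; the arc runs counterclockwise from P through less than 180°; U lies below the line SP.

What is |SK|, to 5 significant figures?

57.637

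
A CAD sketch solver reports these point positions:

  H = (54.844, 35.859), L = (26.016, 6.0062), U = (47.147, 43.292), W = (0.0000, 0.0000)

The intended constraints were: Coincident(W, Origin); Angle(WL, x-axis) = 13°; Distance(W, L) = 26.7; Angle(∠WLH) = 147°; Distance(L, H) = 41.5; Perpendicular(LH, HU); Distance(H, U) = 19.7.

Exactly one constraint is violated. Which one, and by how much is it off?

Distance(H, U) = 19.7 — off by 9.00.

W = (0.00, 0.00) ✓; WL at 13.00° ✓; |WL| = 26.70 ✓; ∠WLH = 147.0° ✓; |LH| = 41.50 ✓; ∠(LH, HU) = 90.00° ✓; |HU| = 10.70 ✗.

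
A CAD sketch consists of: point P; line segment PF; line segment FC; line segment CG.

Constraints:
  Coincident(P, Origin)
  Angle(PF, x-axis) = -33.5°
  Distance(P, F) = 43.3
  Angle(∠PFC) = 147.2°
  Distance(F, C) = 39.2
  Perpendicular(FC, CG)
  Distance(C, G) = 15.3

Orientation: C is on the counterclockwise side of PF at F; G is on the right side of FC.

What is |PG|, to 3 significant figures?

85.0

∠PFC = 147.2°, so FC runs at -33.5° + (180° − 147.2°) = -0.700° from the x-axis; with |FC| = 39.2, C = F + 39.2·(cos -0.700°, sin -0.700°) = (75.3, -24.4). FC is perpendicular to CG; with |CG| = 15.3 on the right of FC, G = C + 15.3·(-0.0122, -1.00) = (75.1, -39.7). Then |PG| = |G − P| = 85.0.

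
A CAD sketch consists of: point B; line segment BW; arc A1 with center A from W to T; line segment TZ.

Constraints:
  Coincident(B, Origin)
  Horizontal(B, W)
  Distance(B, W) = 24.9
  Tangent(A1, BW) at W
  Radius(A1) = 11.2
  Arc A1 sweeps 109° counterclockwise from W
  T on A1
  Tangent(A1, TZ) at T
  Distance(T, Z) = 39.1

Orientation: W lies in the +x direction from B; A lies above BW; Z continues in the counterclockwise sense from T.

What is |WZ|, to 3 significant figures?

51.9

B is at the origin; B and W share the same y with |BW| = 24.9 and W on the +x side, so W = (24.9, 0.00). A1 meets BW tangentially, so AW is at right angles to BW, so A = W + (0, 11.2) = (24.9, 11.2). On A1, W sits at bearing -90° from A; a 109° counterclockwise sweep puts T at bearing 19°, so T = A + 11.2·(cos 19°, sin 19°) = (35.5, 14.8). A1 meets TZ tangentially, so AT is at right angles to TZ, so TZ runs along (−sin 19°, cos 19°); with |TZ| = 39.1, Z = (22.8, 51.8). Then |WZ| = |Z − W| = 51.9.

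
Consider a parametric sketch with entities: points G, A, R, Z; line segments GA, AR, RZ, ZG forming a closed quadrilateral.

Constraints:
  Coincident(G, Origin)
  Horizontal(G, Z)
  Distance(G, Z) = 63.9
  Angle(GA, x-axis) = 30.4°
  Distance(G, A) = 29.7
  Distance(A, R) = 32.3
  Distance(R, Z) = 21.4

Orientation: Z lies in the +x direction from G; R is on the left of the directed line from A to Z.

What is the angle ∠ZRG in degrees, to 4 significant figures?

87.95°

Checks: |AR| = 32.30 ✓; |RZ| = 21.40 ✓.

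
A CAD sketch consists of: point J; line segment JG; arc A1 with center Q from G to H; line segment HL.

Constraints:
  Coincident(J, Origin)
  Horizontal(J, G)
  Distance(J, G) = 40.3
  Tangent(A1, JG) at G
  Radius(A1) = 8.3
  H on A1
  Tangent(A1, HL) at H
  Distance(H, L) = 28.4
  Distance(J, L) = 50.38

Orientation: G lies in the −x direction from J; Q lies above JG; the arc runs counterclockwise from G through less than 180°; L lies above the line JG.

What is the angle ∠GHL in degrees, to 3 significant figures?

133°

Checks: J.y = 0.00, G.y = 0.00 ✓; |QH| = 8.300 ✓; ∠(QH, HL) = 90.00° ✓; |HL| = 28.40 ✓; |JL| = 50.38 ✓.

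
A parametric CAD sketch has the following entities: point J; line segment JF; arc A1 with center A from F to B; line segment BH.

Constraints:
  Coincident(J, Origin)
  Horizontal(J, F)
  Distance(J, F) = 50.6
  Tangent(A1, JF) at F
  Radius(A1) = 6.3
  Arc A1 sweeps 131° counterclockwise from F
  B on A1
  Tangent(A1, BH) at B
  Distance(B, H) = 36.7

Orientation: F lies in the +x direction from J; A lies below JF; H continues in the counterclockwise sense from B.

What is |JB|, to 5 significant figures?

47.018

J is at the origin; JF is horizontal with |JF| = 50.6 and F on the +x side, so F = (50.600, 0.0000). Tangency of A1 to JF means the radius AF is perpendicular to JF, so A = F + (0, -6.3) = (50.600, -6.3000). On A1, F sits at bearing 90° from A; a 131° counterclockwise sweep puts B at bearing 221°, so B = A + 6.3·(cos 221°, sin 221°) = (45.845, -10.433). Then |JB| = |B − J| = 47.018.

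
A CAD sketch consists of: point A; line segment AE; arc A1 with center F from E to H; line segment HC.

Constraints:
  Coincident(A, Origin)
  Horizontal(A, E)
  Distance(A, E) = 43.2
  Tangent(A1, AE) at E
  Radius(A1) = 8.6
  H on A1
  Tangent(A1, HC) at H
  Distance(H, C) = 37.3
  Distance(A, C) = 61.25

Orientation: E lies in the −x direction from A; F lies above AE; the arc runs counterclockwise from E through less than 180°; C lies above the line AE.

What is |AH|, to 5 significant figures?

36.018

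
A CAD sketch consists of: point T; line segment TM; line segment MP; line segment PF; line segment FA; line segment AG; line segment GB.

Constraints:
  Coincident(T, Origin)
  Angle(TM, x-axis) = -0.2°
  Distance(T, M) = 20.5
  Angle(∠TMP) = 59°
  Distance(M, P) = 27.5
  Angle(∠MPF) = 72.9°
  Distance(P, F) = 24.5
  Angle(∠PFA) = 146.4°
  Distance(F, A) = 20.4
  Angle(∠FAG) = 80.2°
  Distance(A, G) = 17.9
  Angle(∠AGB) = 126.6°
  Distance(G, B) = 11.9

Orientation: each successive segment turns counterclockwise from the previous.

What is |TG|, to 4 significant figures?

15.20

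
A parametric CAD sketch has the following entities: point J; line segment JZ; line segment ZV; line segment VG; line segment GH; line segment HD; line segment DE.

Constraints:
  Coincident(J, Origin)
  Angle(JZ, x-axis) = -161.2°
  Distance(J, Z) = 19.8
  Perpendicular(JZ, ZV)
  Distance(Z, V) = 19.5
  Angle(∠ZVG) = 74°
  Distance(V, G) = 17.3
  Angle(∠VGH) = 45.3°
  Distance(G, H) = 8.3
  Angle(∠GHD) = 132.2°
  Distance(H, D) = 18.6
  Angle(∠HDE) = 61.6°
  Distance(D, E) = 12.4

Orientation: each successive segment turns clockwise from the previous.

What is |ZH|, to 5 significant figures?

14.214

J is at the origin; JZ runs at -161.2° with length 19.8, so Z = (-18.744, -6.3809). JZ ⟂ ZV, so ZV runs at 108.80°; with |ZV| = 19.5, V = (-25.028, 12.079). ∠ZVG = 74.0° gives VG at 2.8000° from the x-axis; with |VG| = 17.3, G = (-7.7485, 12.924). ∠VGH = 45.3° gives GH at -131.90° from the x-axis; with |GH| = 8.3, H = (-13.292, 6.7461). Then |ZH| = |H − Z| = 14.214.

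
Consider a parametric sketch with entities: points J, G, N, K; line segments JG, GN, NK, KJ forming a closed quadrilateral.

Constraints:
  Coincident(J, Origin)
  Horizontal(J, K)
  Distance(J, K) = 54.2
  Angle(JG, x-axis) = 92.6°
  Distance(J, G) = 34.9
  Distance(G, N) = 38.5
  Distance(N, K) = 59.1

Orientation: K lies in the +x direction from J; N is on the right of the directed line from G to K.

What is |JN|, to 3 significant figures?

5.94

Checks: |GN| = 38.50 ✓; |NK| = 59.10 ✓.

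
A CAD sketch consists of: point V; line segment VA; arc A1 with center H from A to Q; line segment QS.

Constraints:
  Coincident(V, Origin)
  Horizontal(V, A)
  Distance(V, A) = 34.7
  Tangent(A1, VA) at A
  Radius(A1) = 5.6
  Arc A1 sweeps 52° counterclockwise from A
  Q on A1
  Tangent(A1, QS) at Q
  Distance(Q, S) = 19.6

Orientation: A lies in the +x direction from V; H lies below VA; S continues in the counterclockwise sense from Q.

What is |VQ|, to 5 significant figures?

30.364

A1 meets VA tangentially, so HA is at right angles to VA, so H = A + (0, -5.6) = (34.700, -5.6000). On A1, A sits at bearing 90° from H; a 52° counterclockwise sweep puts Q at bearing 142°, so Q = H + 5.6·(cos 142°, sin 142°) = (30.287, -2.1523). Then |VQ| = |Q − V| = 30.364.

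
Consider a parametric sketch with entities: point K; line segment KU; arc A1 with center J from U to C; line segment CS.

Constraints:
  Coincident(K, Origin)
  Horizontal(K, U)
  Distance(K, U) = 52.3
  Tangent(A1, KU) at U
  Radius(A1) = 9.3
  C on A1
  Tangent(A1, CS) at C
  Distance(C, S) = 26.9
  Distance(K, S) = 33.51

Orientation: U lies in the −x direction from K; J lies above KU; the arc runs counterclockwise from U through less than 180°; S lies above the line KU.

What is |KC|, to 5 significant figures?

46.034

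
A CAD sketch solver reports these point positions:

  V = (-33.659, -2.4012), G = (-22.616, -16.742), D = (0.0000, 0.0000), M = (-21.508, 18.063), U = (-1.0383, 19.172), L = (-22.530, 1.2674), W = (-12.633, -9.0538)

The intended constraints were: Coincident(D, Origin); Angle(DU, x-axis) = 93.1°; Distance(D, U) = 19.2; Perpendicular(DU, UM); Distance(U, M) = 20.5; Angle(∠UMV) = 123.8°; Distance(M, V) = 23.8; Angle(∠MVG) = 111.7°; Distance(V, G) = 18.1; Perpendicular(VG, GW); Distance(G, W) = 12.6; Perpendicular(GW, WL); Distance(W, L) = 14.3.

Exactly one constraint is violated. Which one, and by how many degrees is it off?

Perpendicular(GW, WL) — off by 6.20°.

D = (0.00, 0.00) ✓; DU at 93.10° ✓; |DU| = 19.20 ✓; ∠(DU, UM) = 90.00° ✓; |UM| = 20.50 ✓; ∠UMV = 123.8° ✓; |MV| = 23.80 ✓; ∠MVG = 111.7° ✓; |VG| = 18.10 ✓; ∠(VG, GW) = 90.00° ✓; |GW| = 12.60 ✓; ∠(GW, WL) = 96.20° ✗; |WL| = 14.30 ✓.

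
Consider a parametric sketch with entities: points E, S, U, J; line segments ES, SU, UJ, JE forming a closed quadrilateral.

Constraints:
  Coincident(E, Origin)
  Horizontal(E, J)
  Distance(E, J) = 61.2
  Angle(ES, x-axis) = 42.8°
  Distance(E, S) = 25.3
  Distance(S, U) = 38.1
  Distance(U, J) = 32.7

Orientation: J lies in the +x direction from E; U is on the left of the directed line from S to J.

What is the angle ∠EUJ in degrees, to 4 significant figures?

72.55°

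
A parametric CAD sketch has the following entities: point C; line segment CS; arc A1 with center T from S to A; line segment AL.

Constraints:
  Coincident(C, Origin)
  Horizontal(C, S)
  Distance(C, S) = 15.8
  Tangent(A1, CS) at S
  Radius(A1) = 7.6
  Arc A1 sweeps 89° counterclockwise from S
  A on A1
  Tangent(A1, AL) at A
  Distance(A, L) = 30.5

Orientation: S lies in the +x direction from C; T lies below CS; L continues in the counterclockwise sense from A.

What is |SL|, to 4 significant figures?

38.82

On A1, S sits at bearing 90° from T; an 89° counterclockwise sweep puts A at bearing 179°, so A = T + 7.6·(cos 179°, sin 179°) = (8.201, -7.467). Tangency of A1 to AL means the radius TA is perpendicular to AL, so AL runs along (−sin 179°, cos 179°); with |AL| = 30.5, L = (7.669, -37.96). Then |SL| = |L − S| = 38.82.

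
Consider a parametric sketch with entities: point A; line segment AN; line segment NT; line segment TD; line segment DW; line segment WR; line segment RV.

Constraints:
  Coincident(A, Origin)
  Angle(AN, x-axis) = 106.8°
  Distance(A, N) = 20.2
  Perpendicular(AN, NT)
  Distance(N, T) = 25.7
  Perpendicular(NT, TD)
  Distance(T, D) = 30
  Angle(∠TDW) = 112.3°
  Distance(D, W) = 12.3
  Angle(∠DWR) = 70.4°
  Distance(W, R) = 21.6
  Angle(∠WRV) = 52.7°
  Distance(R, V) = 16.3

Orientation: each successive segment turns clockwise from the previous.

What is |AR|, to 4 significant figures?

15.08

A is at the origin; AN runs at 106.8° with length 20.2, so N = (-5.838, 19.34). AN is perpendicular to NT, so NT runs at 16.80°; with |NT| = 25.7, T = (18.76, 26.77). NT ⟂ TD, so TD runs at -73.20°; with |TD| = 30.0, D = (27.44, -1.954). ∠TDW = 112.3° gives DW at -140.9° from the x-axis; with |DW| = 12.3, W = (17.89, -9.711). ∠DWR = 70.4° gives WR at 109.5° from the x-axis; with |WR| = 21.6, R = (10.68, 10.65). Then |AR| = |R − A| = 15.08.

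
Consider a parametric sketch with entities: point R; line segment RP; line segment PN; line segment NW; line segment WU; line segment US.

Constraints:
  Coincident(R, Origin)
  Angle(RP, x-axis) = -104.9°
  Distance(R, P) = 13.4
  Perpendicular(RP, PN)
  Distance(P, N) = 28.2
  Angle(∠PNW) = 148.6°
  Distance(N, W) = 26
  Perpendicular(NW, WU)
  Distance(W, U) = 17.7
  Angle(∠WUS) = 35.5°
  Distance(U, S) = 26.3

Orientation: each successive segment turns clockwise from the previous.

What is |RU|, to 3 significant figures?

43.9

R is at the origin; RP runs at -104.9° with length 13.4, so P = (-3.45, -12.9). The perpendicularity gives PN at right angles to RP, so PN runs at 165°; with |PN| = 28.2, N = (-30.7, -5.70). ∠PNW = 148.6° gives NW at 134° from the x-axis; with |NW| = 26.0, W = (-48.7, 13.1). The perpendicularity gives WU at right angles to NW, so WU runs at 43.7°; with |WU| = 17.7, U = (-35.9, 25.3). Then |RU| = |U − R| = 43.9.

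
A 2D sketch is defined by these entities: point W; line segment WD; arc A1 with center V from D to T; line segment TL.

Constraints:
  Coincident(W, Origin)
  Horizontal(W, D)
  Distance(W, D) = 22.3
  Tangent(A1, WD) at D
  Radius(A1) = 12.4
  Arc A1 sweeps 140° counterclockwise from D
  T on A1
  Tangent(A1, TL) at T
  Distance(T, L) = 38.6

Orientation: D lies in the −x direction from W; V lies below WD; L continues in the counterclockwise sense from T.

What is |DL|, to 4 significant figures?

51.46

W is at the origin; WD is horizontal with |WD| = 22.3 and D on the −x side, so D = (-22.30, 0.000). The tangent condition forces VD to be normal to WD, so V = D + (0, -12.4) = (-22.30, -12.40). On A1, D sits at bearing 90° from V; a 140° counterclockwise sweep puts T at bearing 230°, so T = V + 12.4·(cos 230°, sin 230°) = (-30.27, -21.90). A1 meets TL tangentially, so VT is at right angles to TL, so TL runs along (−sin 230°, cos 230°); with |TL| = 38.6, L = (-0.7013, -46.71). Then |DL| = |L − D| = 51.46.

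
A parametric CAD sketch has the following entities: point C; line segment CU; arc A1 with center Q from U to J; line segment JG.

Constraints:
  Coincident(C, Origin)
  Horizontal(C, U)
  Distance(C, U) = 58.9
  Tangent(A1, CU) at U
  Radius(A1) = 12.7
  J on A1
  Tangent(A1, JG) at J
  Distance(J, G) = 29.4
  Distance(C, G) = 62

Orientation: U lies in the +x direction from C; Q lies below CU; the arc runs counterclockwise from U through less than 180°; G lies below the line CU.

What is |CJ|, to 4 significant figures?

47.86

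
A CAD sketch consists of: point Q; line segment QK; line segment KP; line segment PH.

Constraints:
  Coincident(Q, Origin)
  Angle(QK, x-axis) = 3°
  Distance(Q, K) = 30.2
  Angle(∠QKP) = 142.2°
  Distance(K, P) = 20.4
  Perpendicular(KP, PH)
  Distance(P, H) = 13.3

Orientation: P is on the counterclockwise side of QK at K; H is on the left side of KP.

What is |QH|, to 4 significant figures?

44.57

∠QKP = 142.2°, so KP runs at 3.0° + (180° − 142.2°) = 40.80° from the x-axis; with |KP| = 20.4, P = K + 20.4·(cos 40.80°, sin 40.80°) = (45.60, 14.91). KP ⟂ PH; with |PH| = 13.3 on the left of KP, H = P + 13.3·(-0.6534, 0.7570) = (36.91, 24.98). Then |QH| = |H − Q| = 44.57.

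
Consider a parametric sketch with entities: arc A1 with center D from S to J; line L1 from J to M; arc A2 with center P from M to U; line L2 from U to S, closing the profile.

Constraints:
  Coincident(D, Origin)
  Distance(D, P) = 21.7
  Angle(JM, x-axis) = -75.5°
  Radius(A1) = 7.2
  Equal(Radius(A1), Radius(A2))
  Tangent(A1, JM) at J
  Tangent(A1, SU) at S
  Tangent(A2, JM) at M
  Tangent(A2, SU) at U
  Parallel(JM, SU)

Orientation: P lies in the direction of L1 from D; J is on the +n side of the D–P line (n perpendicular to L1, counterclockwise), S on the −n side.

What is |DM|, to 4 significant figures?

22.86

The slot axis is L1's direction at -75.5°, so u = (cos -75.5°, sin -75.5°) = (0.2504, -0.9681) and n = (−sin -75.5°, cos -75.5°) = (0.9681, 0.2504). D is at the origin and P lies 21.7 along u from D, so P = 21.7·u = (5.433, -21.01). Tangency of A1 to both parallel lines with radius 7.2 puts J and S at D ± 7.2·n: J = (6.971, 1.803), S = (-6.971, -1.803). Equal radii place M and U the same way about P: M = P + 7.2·n = (12.40, -19.21), U = P − 7.2·n = (-1.537, -22.81). Then |DM| = |M − D| = 22.86.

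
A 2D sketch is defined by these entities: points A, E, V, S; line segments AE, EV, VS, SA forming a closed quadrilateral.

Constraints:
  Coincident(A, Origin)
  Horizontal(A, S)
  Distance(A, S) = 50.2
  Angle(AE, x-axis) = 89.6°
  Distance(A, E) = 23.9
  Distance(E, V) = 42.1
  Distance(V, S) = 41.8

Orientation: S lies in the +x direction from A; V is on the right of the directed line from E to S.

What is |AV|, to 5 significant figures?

20.342

Checks: |EV| = 42.10 ✓; |VS| = 41.80 ✓.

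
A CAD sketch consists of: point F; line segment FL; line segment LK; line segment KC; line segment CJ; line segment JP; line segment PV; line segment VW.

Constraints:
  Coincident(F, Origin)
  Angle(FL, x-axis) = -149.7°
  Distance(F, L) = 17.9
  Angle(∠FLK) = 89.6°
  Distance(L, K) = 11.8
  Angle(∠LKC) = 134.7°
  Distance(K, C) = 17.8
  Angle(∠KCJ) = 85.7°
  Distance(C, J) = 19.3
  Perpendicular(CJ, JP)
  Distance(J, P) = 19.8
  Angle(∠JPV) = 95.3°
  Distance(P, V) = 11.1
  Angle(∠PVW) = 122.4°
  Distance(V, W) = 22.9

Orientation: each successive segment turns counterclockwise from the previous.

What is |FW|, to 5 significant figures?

29.008

F is at the origin; FL runs at -149.7° with length 17.9, so L = (-15.455, -9.0310). ∠FLK = 89.6° gives LK at -59.300° from the x-axis; with |LK| = 11.8, K = (-9.4304, -19.177). ∠LKC = 134.7° gives KC at -14.000° from the x-axis; with |KC| = 17.8, C = (7.8409, -23.484). ∠KCJ = 85.7° gives CJ at 80.300° from the x-axis; with |CJ| = 19.3, J = (11.093, -4.4594). CJ ⟂ JP, so JP runs at 170.30°; with |JP| = 19.8, P = (-8.4242, -1.1233). ∠JPV = 95.3° gives PV at -105.00° from the x-axis; with |PV| = 11.1, V = (-11.297, -11.845). ∠PVW = 122.4° gives VW at -47.400° from the x-axis; with |VW| = 22.9, W = (4.2034, -28.702). Then |FW| = |W − F| = 29.008.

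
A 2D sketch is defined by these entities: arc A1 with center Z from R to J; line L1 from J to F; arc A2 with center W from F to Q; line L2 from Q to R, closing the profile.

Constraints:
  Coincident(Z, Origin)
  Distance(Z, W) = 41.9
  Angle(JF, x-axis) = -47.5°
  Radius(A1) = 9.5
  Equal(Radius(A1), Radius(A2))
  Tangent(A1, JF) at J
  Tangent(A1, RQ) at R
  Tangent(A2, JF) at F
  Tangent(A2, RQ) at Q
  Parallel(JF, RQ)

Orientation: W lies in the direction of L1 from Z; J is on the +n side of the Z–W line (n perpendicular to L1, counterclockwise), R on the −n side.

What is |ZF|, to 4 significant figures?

42.96

The slot axis is L1's direction at -47.5°, so u = (cos -47.5°, sin -47.5°) = (0.6756, -0.7373) and n = (−sin -47.5°, cos -47.5°) = (0.7373, 0.6756). Z is at the origin and W lies 41.9 along u from Z, so W = 41.9·u = (28.31, -30.89). Tangency of A1 to both parallel lines with radius 9.5 puts J and R at Z ± 9.5·n: J = (7.004, 6.418), R = (-7.004, -6.418). Equal radii place F and Q the same way about W: F = W + 9.5·n = (35.31, -24.47), Q = W − 9.5·n = (21.30, -37.31). Then |ZF| = |F − Z| = 42.96.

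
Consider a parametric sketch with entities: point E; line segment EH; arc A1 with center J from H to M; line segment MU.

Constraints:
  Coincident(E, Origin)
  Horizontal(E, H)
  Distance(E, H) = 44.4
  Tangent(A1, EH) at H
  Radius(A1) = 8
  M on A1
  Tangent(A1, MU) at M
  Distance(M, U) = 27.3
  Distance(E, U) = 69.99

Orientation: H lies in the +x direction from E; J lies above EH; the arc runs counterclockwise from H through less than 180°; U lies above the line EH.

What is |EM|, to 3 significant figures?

51.7

E is at the origin; EH is horizontal with |EH| = 44.4 and H on the +x side, so H = (44.4, 0.00). The tangent condition forces JH to be normal to EH, so J = H + (0, 8) = (44.4, 8.00). Since JM ⟂ MU (tangency), |JU| = √(8.0² + 27.3²) = 28.4 regardless of where M sits on A1. So U lies on both circle(E, 69.99) and circle(J, 28.4); the above-EH intersection is U = (63.8, 28.8). M is the foot of the tangent from U: M = (51.6, 4.42).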